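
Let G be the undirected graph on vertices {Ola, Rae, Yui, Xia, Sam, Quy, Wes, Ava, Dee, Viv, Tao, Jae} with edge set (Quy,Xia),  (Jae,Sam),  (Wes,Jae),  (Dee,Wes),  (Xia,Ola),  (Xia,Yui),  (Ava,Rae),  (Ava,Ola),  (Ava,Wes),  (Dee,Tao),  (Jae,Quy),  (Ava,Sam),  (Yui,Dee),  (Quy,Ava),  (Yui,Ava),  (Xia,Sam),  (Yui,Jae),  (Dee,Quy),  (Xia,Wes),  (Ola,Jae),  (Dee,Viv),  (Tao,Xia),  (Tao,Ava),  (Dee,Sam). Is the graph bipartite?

Color {Xia, Ava, Dee, Jae} black and {Ola, Rae, Yui, Sam, Quy, Wes, Viv, Tao} white. No edge joins two same-colored vertices, so the graph is bipartite.

Yes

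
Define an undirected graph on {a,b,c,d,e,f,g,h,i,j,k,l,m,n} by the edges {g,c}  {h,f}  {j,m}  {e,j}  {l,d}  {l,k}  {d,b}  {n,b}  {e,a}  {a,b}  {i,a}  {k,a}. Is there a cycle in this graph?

Yes

|V| = 14, |E| = 12, number of components = 3.
One cycle is a-k-l-d-b-a.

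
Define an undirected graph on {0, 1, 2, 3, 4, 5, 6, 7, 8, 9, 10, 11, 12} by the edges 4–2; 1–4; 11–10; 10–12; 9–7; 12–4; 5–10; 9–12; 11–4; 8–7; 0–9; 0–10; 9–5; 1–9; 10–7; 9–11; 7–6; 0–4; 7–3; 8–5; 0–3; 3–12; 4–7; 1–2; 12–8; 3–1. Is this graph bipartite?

The cycle 4-2-1-4 has length 3, which is odd, so the graph is not bipartite.

No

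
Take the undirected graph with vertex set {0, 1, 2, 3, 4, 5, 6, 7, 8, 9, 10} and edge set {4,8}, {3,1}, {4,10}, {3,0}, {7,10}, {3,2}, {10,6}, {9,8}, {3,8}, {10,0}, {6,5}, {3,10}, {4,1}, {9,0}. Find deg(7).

1

Neighbors of 7: 10.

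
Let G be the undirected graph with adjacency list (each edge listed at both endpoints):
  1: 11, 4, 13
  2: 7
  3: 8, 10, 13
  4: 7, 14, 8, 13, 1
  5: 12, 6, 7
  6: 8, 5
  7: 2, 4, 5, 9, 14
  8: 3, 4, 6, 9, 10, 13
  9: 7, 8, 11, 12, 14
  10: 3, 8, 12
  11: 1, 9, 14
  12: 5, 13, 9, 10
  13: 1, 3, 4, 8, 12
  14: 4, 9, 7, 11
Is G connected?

Yes

A breadth-first search from 1 visits 1, 13, 4, 11, 8, 3, 12, 14, 7, 9, 6, 10, 5, 2 — all 14 vertices — so the graph is connected.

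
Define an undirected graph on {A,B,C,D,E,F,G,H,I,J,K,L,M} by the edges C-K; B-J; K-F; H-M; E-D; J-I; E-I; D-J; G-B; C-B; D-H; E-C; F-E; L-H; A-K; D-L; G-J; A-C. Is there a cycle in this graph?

|V| = 13, |E| = 18, number of components = 1.
Since 18 > 13 - 1, a cycle must exist; for instance K-C-E-F-K.

Yes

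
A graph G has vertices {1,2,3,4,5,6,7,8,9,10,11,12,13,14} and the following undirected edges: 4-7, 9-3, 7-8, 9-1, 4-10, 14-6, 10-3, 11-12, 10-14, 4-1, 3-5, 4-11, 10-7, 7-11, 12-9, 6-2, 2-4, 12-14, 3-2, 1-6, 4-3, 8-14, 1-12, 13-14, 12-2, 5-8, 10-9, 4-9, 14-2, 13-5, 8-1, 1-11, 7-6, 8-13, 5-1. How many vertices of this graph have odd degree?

10

Degrees: 1:7, 2:5, 3:5, 4:7, 5:4, 6:4, 7:5, 8:5, 9:5, 10:5, 11:4, 12:5, 13:3, 14:6
Odd-degree vertices: 1, 2, 3, 4, 7, 8, 9, 10, 12, 13.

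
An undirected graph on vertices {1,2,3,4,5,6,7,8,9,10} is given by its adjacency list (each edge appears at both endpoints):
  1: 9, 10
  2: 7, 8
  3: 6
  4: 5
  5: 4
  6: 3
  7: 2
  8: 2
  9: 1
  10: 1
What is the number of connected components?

4

Component: {3, 6}
Component: {4, 5}
Component: {1, 9, 10}
Component: {2, 7, 8}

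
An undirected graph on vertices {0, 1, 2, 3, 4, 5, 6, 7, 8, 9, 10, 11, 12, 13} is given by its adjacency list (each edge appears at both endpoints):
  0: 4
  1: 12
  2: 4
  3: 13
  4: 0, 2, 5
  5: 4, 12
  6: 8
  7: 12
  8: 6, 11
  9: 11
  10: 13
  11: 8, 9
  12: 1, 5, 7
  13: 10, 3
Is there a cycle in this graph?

The graph has 14 vertices, 11 edges, and 3 connected components.
A forest on 14 vertices with 3 components has exactly 11 edges, which matches — so no cycle.

No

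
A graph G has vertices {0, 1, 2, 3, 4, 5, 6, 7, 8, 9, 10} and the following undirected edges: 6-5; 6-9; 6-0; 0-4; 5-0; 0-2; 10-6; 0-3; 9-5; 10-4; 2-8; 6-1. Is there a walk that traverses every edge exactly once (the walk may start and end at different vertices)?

No

Degrees: 0:5, 1:1, 2:2, 3:1, 4:2, 5:3, 6:5, 7:0, 8:1, 9:2, 10:2
Odd-degree vertices: 0, 1, 3, 5, 6, 8 (6 total).
With 6 odd-degree vertices (more than two), no single trail can use every edge.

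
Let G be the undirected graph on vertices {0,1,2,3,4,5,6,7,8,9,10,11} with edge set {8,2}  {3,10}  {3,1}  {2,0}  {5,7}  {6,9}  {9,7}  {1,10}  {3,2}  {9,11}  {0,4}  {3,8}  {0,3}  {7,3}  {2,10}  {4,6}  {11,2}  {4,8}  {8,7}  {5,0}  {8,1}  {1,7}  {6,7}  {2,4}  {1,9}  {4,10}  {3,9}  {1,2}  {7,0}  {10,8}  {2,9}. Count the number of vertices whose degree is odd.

6

Degrees: 0:5, 1:6, 2:8, 3:7, 4:5, 5:2, 6:3, 7:7, 8:6, 9:6, 10:5, 11:2
Odd-degree vertices: 0, 3, 4, 6, 7, 10.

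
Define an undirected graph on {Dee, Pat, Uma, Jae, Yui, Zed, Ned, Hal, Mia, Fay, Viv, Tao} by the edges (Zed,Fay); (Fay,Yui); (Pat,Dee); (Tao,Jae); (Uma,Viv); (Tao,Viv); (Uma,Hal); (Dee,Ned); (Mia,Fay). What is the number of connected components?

3

Component: {Dee, Pat, Ned}
Component: {Yui, Zed, Mia, Fay}
Component: {Uma, Jae, Hal, Viv, Tao}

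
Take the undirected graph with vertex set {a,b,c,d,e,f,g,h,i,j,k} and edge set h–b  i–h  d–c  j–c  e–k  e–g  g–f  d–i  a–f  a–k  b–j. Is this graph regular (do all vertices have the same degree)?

Yes

Degrees: a:2, b:2, c:2, d:2, e:2, f:2, g:2, h:2, i:2, j:2, k:2
Every vertex has degree 2, so the graph is 2-regular.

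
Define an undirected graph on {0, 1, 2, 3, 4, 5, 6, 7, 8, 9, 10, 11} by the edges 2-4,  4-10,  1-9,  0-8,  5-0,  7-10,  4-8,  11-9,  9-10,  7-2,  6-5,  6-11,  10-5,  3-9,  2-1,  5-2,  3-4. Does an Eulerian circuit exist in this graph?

Degrees: 0:2, 1:2, 2:4, 3:2, 4:4, 5:4, 6:2, 7:2, 8:2, 9:4, 10:4, 11:2
All degrees are even and the non-isolated vertices are connected — an Eulerian circuit exists.

Yes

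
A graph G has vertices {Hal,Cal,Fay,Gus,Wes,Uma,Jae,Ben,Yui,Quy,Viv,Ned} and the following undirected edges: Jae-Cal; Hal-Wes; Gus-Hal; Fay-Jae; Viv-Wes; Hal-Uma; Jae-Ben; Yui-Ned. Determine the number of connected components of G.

4

Component: {Quy}
Component: {Yui, Ned}
Component: {Cal, Fay, Jae, Ben}
Component: {Hal, Gus, Wes, Uma, Viv}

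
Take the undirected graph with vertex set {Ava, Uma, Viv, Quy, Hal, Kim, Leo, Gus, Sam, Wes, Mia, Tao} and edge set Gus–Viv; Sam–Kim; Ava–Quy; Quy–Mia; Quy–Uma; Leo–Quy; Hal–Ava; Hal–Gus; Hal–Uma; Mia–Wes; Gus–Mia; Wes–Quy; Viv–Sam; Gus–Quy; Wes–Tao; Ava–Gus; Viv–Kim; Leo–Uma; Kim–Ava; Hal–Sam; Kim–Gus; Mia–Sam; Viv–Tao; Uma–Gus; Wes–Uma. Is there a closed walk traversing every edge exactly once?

Degrees: Ava:4, Uma:5, Viv:4, Quy:6, Hal:4, Kim:4, Leo:2, Gus:7, Sam:4, Wes:4, Mia:4, Tao:2
Uma, Gus have odd degree; an Eulerian circuit needs every degree to be even, so none exists.

No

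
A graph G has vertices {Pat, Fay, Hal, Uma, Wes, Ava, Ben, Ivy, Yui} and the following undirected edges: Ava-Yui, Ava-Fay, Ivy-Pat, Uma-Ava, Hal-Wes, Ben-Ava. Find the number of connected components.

Component: {Pat, Ivy}
Component: {Hal, Wes}
Component: {Fay, Uma, Ava, Ben, Yui}

3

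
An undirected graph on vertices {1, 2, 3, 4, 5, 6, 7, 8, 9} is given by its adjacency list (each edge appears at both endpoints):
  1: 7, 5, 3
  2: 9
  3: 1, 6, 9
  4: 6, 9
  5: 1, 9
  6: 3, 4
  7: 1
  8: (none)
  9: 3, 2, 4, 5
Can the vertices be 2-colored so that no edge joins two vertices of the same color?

Yes

Color {2, 3, 4, 5, 7, 8} black and {1, 6, 9} white. No edge joins two same-colored vertices, so the graph is bipartite.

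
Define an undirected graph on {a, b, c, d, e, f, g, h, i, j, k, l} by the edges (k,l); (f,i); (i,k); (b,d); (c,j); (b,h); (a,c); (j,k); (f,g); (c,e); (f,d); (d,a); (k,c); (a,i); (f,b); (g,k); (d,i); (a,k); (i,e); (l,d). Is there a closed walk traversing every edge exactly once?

Degrees: a:4, b:3, c:4, d:5, e:2, f:4, g:2, h:1, i:5, j:2, k:6, l:2
Vertices with odd degree: b, d, h, i. An Eulerian circuit requires all degrees even.

No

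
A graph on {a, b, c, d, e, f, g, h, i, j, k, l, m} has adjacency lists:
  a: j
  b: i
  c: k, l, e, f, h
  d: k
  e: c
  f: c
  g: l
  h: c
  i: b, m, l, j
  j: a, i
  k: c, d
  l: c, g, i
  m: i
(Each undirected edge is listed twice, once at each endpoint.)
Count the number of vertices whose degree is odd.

10

Degrees: a:1, b:1, c:5, d:1, e:1, f:1, g:1, h:1, i:4, j:2, k:2, l:3, m:1
Odd-degree vertices: a, b, c, d, e, f, g, h, l, m.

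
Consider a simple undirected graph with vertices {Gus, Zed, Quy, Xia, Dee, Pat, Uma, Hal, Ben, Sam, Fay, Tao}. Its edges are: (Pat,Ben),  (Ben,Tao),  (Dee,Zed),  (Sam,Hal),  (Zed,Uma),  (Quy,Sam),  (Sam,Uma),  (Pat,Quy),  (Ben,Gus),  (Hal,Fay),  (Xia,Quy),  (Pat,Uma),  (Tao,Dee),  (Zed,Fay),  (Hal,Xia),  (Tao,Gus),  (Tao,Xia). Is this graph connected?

A breadth-first search from Gus visits Gus, Ben, Tao, Pat, Dee, Xia, Quy, Uma, Zed, Hal, Sam, Fay — all 12 vertices — so the graph is connected.

Yes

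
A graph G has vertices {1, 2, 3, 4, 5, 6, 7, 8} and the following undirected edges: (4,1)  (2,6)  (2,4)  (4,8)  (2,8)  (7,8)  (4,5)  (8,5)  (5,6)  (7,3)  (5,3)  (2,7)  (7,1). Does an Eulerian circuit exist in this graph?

Degrees: 1:2, 2:4, 3:2, 4:4, 5:4, 6:2, 7:4, 8:4
All degrees are even and the non-isolated vertices are connected — an Eulerian circuit exists.

Yes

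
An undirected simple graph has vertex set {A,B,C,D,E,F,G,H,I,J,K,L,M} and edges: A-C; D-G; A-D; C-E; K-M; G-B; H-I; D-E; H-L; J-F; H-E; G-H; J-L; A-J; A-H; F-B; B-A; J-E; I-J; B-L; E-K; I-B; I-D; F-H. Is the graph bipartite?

Yes

Partition the vertices as {B, C, D, H, J, K} vs {A, E, F, G, I, L, M}. Each listed edge has one endpoint in each part, so the graph is bipartite.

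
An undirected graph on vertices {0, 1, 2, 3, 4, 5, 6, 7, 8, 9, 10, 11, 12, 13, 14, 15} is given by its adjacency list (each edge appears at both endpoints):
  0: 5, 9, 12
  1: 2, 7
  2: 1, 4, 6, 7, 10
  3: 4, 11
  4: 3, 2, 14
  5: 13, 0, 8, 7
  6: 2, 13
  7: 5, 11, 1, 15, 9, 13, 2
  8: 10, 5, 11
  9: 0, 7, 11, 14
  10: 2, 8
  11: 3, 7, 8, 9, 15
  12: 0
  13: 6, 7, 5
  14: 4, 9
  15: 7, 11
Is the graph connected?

Yes

A breadth-first search from 0 visits 0, 9, 12, 5, 14, 7, 11, 13, 8, 4, 2, 15, 1, 3, 6, 10 — all 16 vertices — so the graph is connected.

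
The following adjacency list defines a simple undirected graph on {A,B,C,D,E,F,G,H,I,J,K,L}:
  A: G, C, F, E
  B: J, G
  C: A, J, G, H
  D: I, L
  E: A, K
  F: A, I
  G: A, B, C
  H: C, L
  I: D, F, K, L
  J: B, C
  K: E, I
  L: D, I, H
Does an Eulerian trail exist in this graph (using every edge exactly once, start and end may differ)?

Degrees: A:4, B:2, C:4, D:2, E:2, F:2, G:3, H:2, I:4, J:2, K:2, L:3
Odd-degree vertices: G, L (2 total).
With 2 odd-degree vertices and all edges in one connected piece, an Eulerian trail exists (from G to L).

Yes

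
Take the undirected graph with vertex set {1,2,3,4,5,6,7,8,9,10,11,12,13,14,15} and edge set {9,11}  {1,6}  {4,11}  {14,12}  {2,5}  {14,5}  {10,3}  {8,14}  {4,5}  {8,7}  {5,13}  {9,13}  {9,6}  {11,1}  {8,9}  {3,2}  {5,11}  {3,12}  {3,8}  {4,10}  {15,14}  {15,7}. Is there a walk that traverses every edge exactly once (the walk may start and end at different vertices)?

Yes

Degrees: 1:2, 2:2, 3:4, 4:3, 5:5, 6:2, 7:2, 8:4, 9:4, 10:2, 11:4, 12:2, 13:2, 14:4, 15:2
Odd-degree vertices: 4, 5 (2 total).
With 2 odd-degree vertices and all edges in one connected piece, an Eulerian trail exists (from 4 to 5).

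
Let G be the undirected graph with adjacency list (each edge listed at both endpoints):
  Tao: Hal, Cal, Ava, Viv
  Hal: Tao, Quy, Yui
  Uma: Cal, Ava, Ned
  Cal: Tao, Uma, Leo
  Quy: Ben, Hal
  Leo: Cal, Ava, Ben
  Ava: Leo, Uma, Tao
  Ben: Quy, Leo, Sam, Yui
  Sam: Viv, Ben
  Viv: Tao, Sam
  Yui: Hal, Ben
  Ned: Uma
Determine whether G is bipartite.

Yes

Color {Hal, Cal, Ava, Ben, Viv, Ned} black and {Tao, Uma, Quy, Leo, Sam, Yui} white. No edge joins two same-colored vertices, so the graph is bipartite.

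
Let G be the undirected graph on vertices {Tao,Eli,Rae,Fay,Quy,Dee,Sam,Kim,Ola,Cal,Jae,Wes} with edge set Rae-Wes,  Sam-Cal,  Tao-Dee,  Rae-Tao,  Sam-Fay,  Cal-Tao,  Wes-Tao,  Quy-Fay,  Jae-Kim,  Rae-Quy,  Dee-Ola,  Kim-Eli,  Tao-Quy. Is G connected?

Component: {Eli, Kim, Jae}
Component: {Tao, Rae, Fay, Quy, Dee, Sam, Ola, Cal, Wes}
There are 2 separate components, so the graph is not connected.

No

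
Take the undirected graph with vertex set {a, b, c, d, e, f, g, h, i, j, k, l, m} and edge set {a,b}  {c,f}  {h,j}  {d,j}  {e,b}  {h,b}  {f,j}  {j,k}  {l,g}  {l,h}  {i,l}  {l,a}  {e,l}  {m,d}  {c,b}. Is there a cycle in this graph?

Yes

|V| = 13, |E| = 15, number of components = 1.
One cycle is b-h-j-f-c-b.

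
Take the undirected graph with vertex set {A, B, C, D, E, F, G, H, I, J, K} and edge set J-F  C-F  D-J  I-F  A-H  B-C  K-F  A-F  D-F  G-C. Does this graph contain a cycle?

Yes

The graph has 11 vertices, 10 edges, and 2 connected components.
Since 10 > 11 - 2, a cycle must exist; for instance F-D-J-F.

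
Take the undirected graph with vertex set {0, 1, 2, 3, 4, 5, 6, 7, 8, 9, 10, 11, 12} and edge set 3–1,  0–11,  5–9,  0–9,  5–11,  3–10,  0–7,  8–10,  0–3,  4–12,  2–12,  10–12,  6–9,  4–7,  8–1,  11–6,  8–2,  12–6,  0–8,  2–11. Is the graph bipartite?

Yes

Color {3, 7, 8, 9, 11, 12} black and {0, 1, 2, 4, 5, 6, 10} white. No edge joins two same-colored vertices, so the graph is bipartite.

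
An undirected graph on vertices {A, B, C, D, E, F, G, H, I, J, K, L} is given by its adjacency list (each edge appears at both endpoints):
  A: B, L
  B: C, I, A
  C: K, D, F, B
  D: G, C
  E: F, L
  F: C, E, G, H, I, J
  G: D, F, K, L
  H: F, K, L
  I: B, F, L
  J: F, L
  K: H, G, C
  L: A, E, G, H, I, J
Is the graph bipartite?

A valid 2-coloring puts {B, D, F, K, L} on one side and {A, C, E, G, H, I, J} on the other; every edge crosses between the two sides.

Yes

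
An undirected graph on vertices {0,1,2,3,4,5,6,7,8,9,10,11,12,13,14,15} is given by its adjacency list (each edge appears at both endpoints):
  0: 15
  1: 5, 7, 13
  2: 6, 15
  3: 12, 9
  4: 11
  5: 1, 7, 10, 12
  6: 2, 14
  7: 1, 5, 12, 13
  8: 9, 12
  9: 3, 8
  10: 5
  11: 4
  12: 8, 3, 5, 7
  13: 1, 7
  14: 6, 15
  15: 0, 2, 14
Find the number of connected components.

3

Component: {4, 11}
Component: {0, 2, 6, 14, 15}
Component: {1, 3, 5, 7, 8, 9, 10, 12, 13}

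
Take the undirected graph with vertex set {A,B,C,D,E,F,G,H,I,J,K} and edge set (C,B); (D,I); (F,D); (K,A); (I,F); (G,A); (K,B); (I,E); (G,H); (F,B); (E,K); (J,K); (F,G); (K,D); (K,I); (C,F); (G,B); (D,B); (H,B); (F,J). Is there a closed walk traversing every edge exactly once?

Yes

Degrees: A:2, B:6, C:2, D:4, E:2, F:6, G:4, H:2, I:4, J:2, K:6
Every vertex has even degree and the edges form a single connected piece, so an Eulerian circuit exists.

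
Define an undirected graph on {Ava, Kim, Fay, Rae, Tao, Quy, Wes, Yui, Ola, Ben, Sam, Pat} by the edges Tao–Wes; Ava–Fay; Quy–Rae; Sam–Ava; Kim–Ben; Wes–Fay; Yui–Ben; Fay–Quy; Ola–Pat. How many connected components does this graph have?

3

Component: {Ola, Pat}
Component: {Kim, Yui, Ben}
Component: {Ava, Fay, Rae, Tao, Quy, Wes, Sam}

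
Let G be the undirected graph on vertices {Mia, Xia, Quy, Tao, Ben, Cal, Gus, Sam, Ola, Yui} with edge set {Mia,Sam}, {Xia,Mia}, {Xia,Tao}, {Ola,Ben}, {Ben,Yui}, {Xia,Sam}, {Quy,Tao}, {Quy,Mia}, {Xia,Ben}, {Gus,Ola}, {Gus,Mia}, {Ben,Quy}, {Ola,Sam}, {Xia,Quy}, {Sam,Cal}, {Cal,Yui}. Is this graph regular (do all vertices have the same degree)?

Degrees: Mia:4, Xia:5, Quy:4, Tao:2, Ben:4, Cal:2, Gus:2, Sam:4, Ola:3, Yui:2
Vertex Tao has degree 2 while Xia has degree 5, so the graph is not regular.

No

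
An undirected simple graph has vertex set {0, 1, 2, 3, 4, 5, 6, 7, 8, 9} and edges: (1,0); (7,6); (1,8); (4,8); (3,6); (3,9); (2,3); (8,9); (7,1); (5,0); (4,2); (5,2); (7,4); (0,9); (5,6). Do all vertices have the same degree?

Degrees: 0:3, 1:3, 2:3, 3:3, 4:3, 5:3, 6:3, 7:3, 8:3, 9:3
Every vertex has degree 3, so the graph is 3-regular.

Yes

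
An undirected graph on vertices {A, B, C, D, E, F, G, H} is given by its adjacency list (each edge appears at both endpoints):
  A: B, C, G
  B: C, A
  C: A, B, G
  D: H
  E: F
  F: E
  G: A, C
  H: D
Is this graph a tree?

No

|V| = 8, |E| = 7.
It splits into 3 components, so it cannot be a tree.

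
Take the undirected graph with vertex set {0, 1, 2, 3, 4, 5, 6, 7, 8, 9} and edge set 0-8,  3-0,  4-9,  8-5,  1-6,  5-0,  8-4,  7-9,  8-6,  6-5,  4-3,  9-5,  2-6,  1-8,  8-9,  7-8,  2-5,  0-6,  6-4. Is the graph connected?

Starting from 0 and exploring outward reaches every vertex (0, 6, 8, 3, 5, 2, 4, 1, 7, 9); the graph is connected.

Yes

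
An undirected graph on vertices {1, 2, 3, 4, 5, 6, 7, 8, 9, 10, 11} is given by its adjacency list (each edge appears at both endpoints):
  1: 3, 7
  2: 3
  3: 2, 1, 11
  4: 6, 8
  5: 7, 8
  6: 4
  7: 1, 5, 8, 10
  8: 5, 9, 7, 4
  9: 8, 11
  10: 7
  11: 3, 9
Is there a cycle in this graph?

Yes

|V| = 11, |E| = 12, number of components = 1.
One cycle is 7-8-5-7.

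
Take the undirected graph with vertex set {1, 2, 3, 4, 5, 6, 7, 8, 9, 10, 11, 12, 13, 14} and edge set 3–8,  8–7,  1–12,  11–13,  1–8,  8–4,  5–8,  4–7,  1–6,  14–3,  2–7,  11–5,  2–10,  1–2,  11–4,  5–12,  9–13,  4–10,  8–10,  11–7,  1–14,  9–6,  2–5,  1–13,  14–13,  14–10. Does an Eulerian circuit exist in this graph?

Degrees: 1:6, 2:4, 3:2, 4:4, 5:4, 6:2, 7:4, 8:6, 9:2, 10:4, 11:4, 12:2, 13:4, 14:4
All degrees are even and the non-isolated vertices are connected — an Eulerian circuit exists.

Yes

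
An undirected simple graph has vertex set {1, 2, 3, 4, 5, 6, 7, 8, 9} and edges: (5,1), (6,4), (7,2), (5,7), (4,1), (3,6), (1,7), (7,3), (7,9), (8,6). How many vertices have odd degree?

Degrees: 1:3, 2:1, 3:2, 4:2, 5:2, 6:3, 7:5, 8:1, 9:1
Odd-degree vertices: 1, 2, 6, 7, 8, 9.

6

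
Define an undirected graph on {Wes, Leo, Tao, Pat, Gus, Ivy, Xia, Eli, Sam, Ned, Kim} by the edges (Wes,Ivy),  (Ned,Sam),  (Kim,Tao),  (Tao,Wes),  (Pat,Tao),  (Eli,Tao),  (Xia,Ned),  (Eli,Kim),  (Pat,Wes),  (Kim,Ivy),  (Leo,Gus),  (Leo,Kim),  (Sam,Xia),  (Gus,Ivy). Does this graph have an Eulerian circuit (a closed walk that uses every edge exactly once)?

Degrees: Wes:3, Leo:2, Tao:4, Pat:2, Gus:2, Ivy:3, Xia:2, Eli:2, Sam:2, Ned:2, Kim:4
Wes, Ivy have odd degree; an Eulerian circuit needs every degree to be even, so none exists.

No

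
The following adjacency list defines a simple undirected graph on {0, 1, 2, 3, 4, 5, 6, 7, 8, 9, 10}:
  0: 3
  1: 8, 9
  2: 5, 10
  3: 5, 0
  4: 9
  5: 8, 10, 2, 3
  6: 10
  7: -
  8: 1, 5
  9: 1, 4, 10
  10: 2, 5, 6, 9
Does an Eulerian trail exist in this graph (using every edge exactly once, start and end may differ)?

Degrees: 0:1, 1:2, 2:2, 3:2, 4:1, 5:4, 6:1, 7:0, 8:2, 9:3, 10:4
Odd-degree vertices: 0, 4, 6, 9 (4 total).
An Eulerian trail requires 0 or 2 odd-degree vertices; here there are 4.

No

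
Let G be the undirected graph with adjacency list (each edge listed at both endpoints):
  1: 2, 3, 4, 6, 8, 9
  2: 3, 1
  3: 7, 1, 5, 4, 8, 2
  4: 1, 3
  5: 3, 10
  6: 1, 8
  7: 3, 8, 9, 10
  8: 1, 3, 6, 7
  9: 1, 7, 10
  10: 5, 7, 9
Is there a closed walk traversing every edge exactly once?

Degrees: 1:6, 2:2, 3:6, 4:2, 5:2, 6:2, 7:4, 8:4, 9:3, 10:3
9, 10 have odd degree; an Eulerian circuit needs every degree to be even, so none exists.

No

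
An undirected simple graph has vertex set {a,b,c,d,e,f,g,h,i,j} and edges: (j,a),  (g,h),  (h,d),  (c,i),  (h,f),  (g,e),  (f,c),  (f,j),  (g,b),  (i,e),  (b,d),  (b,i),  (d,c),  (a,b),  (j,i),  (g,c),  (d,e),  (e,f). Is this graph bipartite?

Yes

Color {b, c, e, h, j} black and {a, d, f, g, i} white. No edge joins two same-colored vertices, so the graph is bipartite.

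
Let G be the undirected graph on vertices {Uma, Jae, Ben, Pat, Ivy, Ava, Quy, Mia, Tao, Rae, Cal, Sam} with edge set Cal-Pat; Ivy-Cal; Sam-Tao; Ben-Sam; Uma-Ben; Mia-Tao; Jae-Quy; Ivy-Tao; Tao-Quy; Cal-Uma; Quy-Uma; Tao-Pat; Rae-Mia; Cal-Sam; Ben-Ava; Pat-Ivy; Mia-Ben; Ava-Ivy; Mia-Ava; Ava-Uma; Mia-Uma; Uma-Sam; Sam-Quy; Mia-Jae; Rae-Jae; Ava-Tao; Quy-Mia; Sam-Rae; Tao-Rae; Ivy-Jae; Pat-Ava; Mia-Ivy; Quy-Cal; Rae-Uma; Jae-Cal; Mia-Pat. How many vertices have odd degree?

6

Degrees: Uma:7, Jae:5, Ben:4, Pat:5, Ivy:6, Ava:6, Quy:6, Mia:9, Tao:7, Rae:5, Cal:6, Sam:6
Odd-degree vertices: Uma, Jae, Pat, Mia, Tao, Rae.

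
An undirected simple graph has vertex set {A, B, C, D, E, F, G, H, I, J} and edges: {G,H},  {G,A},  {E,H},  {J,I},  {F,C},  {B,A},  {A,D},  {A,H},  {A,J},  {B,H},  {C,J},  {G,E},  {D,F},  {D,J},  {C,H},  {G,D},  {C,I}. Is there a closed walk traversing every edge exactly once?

Degrees: A:5, B:2, C:4, D:4, E:2, F:2, G:4, H:5, I:2, J:4
A, H have odd degree; an Eulerian circuit needs every degree to be even, so none exists.

No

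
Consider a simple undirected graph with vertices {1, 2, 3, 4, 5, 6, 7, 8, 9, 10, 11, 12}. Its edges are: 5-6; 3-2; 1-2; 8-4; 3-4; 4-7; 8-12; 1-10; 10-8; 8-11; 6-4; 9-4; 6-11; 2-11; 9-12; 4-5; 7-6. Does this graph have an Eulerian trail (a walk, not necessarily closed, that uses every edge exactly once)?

Yes

Degrees: 1:2, 2:3, 3:2, 4:6, 5:2, 6:4, 7:2, 8:4, 9:2, 10:2, 11:3, 12:2
Odd-degree vertices: 2, 11 (2 total).
With 2 odd-degree vertices and all edges in one connected piece, an Eulerian trail exists (from 2 to 11).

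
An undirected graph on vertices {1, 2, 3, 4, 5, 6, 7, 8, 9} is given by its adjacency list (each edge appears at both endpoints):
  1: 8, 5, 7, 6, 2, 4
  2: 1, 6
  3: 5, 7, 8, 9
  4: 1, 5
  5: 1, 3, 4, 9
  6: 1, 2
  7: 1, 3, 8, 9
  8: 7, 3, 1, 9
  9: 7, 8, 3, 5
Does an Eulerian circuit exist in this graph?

Degrees: 1:6, 2:2, 3:4, 4:2, 5:4, 6:2, 7:4, 8:4, 9:4
Every vertex has even degree and the edges form a single connected piece, so an Eulerian circuit exists.

Yes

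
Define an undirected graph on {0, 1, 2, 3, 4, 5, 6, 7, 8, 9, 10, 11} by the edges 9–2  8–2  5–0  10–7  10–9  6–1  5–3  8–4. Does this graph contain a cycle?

The graph has 12 vertices, 8 edges, and 4 connected components.
A forest on 12 vertices with 4 components has exactly 8 edges, which matches — so no cycle.

No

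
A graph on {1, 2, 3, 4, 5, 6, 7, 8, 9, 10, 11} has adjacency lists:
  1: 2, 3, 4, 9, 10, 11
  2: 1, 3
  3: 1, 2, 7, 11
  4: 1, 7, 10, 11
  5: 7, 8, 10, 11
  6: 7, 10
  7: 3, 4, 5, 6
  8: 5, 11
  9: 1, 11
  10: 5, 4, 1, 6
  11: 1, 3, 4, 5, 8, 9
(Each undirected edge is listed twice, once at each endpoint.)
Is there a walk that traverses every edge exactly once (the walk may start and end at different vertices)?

Yes

Degrees: 1:6, 2:2, 3:4, 4:4, 5:4, 6:2, 7:4, 8:2, 9:2, 10:4, 11:6
Odd-degree vertices: none (0 total).
The non-isolated vertices are connected and exactly 0 have odd degree, so an Eulerian trail exists.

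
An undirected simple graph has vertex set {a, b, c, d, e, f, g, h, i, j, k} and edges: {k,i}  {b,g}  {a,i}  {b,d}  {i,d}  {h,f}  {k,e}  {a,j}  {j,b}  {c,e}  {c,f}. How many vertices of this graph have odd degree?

Degrees: a:2, b:3, c:2, d:2, e:2, f:2, g:1, h:1, i:3, j:2, k:2
Odd-degree vertices: b, g, h, i.

4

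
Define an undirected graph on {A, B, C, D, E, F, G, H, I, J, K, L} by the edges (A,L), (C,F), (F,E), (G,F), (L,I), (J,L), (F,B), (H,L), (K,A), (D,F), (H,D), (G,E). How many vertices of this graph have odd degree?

6

Degrees: A:2, B:1, C:1, D:2, E:2, F:5, G:2, H:2, I:1, J:1, K:1, L:4
Odd-degree vertices: B, C, F, I, J, K.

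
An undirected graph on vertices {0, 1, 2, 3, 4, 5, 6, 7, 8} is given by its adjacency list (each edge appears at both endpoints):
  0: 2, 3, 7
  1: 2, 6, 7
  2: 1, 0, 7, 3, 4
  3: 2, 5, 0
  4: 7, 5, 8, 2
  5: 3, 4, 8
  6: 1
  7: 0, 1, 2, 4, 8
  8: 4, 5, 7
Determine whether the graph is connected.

Yes

A breadth-first search from 0 visits 0, 7, 3, 2, 4, 8, 1, 5, 6 — all 9 vertices — so the graph is connected.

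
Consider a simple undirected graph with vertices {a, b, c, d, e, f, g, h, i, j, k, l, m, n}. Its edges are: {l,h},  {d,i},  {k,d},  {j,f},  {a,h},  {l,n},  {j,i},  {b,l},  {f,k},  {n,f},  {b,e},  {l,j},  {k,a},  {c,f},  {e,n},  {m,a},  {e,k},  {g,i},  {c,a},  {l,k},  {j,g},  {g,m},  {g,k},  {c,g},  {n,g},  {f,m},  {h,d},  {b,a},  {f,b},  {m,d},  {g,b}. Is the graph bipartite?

The cycle j-i-g-j has length 3, which is odd, so the graph is not bipartite.

No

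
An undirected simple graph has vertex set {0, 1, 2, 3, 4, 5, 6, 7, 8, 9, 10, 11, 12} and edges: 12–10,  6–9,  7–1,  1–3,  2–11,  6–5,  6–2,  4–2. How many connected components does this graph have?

Component: {0}
Component: {8}
Component: {10, 12}
Component: {1, 3, 7}
Component: {2, 4, 5, 6, 9, 11}

5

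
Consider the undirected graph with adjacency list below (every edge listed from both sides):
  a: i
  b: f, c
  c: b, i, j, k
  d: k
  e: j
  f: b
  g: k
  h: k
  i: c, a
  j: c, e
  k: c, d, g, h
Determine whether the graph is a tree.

Yes

The graph has 11 vertices and 10 edges.
It is connected with exactly 10 edges, hence acyclic — it is a tree.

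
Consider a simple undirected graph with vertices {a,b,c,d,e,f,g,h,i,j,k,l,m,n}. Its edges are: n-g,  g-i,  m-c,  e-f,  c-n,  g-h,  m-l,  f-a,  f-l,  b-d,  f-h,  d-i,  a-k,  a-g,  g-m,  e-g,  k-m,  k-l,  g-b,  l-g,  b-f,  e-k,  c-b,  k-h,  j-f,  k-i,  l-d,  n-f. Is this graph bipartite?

No

The cycle g-m-l-g has length 3, which is odd, so the graph is not bipartite.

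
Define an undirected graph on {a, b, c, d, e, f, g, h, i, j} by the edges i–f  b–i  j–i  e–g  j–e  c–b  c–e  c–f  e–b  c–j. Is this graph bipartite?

The cycle e-c-j-e has length 3, which is odd, so the graph is not bipartite.

No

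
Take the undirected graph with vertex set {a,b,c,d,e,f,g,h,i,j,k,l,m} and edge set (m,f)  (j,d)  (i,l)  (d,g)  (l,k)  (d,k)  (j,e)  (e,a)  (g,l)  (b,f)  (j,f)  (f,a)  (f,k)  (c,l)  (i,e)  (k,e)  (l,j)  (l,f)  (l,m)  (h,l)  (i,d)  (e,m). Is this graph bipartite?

The cycle l-f-m-l has length 3, which is odd, so the graph is not bipartite.

No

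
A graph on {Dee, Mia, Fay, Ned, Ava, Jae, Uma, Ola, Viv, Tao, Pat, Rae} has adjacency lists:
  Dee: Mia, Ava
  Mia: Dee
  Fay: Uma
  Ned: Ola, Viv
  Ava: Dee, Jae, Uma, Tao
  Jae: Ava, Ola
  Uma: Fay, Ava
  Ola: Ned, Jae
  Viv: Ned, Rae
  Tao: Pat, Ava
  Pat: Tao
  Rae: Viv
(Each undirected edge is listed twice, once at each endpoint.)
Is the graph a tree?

Yes

The graph has 12 vertices and 11 edges.
Connected and |E| = |V| - 1, which characterizes a tree.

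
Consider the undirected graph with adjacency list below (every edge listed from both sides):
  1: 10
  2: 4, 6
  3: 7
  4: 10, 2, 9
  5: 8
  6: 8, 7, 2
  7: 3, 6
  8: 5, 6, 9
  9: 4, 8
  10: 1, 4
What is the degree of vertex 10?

Neighbors of 10: 1, 4.

2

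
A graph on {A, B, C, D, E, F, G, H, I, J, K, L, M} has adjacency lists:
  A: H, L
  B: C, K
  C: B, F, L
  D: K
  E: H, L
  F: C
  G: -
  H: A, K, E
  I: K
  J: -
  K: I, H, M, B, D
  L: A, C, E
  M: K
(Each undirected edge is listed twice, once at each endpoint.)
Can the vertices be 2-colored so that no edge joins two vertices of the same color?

Color {B, D, F, G, H, I, J, L, M} black and {A, C, E, K} white. No edge joins two same-colored vertices, so the graph is bipartite.

Yes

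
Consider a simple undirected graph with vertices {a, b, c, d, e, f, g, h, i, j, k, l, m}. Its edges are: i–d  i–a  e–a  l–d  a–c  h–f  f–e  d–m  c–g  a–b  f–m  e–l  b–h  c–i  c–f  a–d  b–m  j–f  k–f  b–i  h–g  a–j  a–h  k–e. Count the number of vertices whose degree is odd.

2

Degrees: a:7, b:4, c:4, d:4, e:4, f:6, g:2, h:4, i:4, j:2, k:2, l:2, m:3
Odd-degree vertices: a, m.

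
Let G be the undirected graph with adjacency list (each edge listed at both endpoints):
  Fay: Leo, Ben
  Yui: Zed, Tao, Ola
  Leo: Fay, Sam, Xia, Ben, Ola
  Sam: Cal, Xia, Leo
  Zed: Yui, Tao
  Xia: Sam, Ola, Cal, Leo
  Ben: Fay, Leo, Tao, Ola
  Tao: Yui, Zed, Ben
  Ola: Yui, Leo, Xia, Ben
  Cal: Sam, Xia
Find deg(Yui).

3

Neighbors of Yui: Zed, Tao, Ola.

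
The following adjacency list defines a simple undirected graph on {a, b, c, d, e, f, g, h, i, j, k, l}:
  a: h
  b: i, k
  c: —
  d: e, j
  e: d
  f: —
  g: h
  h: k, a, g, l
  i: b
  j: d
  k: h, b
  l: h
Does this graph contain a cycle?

No

The graph has 12 vertices, 8 edges, and 4 connected components.
A forest on 12 vertices with 4 components has exactly 8 edges, which matches — so no cycle.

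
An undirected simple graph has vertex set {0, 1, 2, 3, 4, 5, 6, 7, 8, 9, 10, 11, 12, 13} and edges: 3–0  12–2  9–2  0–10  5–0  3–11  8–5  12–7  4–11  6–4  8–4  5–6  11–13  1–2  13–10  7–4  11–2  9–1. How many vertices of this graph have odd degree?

Degrees: 0:3, 1:2, 2:4, 3:2, 4:4, 5:3, 6:2, 7:2, 8:2, 9:2, 10:2, 11:4, 12:2, 13:2
Odd-degree vertices: 0, 5.

2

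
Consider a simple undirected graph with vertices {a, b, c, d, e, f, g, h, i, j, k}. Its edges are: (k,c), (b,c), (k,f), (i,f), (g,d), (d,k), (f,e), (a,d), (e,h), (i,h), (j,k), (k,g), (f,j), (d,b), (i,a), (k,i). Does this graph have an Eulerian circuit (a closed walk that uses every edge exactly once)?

Degrees: a:2, b:2, c:2, d:4, e:2, f:4, g:2, h:2, i:4, j:2, k:6
Every vertex has even degree and the edges form a single connected piece, so an Eulerian circuit exists.

Yes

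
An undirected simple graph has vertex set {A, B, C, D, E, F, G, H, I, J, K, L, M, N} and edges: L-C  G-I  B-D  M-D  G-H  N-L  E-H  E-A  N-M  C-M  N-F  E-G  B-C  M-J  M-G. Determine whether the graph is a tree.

The graph has 14 vertices and 15 edges.
It is not connected, so it is not a tree.

No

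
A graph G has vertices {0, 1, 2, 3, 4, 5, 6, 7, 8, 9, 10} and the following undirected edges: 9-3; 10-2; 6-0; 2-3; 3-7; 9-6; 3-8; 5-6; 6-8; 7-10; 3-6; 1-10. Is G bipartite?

8-6-3-8 is an odd cycle (length 3), and a bipartite graph can contain only even cycles.

No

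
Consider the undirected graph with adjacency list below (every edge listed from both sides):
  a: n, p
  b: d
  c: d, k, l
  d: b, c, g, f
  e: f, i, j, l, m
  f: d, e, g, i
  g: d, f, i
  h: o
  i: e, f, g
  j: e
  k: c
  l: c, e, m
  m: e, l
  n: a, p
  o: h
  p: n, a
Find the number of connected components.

3

Component: {h, o}
Component: {a, n, p}
Component: {b, c, d, e, f, g, i, j, k, l, m}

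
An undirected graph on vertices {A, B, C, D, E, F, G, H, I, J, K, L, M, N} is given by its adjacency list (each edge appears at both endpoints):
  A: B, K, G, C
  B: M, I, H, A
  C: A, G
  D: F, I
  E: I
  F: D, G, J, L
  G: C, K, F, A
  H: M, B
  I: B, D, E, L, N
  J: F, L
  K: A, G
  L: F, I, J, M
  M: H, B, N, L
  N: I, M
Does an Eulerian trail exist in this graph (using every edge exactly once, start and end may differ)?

Degrees: A:4, B:4, C:2, D:2, E:1, F:4, G:4, H:2, I:5, J:2, K:2, L:4, M:4, N:2
Odd-degree vertices: E, I (2 total).
With 2 odd-degree vertices and all edges in one connected piece, an Eulerian trail exists (from E to I).

Yes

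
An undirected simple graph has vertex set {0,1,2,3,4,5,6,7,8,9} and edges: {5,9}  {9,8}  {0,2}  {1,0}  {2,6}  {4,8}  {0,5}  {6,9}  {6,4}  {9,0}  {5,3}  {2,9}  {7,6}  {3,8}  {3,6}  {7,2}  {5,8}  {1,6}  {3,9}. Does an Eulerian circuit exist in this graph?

Degrees: 0:4, 1:2, 2:4, 3:4, 4:2, 5:4, 6:6, 7:2, 8:4, 9:6
All degrees are even and the non-isolated vertices are connected — an Eulerian circuit exists.

Yes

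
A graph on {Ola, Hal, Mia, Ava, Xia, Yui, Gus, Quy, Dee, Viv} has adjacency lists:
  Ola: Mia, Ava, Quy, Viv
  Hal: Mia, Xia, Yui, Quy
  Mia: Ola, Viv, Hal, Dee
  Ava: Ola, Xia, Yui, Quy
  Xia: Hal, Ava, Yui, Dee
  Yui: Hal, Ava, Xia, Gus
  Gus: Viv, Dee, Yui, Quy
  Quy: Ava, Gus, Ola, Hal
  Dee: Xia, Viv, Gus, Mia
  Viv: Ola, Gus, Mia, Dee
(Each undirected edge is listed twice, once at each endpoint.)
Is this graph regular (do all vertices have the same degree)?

Yes

Degrees: Ola:4, Hal:4, Mia:4, Ava:4, Xia:4, Yui:4, Gus:4, Quy:4, Dee:4, Viv:4
Every vertex has degree 4, so the graph is 4-regular.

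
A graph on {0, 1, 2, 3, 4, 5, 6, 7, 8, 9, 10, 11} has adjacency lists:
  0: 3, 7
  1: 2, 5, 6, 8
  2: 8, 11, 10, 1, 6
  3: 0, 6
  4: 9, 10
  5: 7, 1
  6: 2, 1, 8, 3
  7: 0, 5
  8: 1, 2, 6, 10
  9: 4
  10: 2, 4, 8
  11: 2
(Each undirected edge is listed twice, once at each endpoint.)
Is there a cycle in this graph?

Yes

|V| = 12, |E| = 16, number of components = 1.
One cycle is 2-6-8-2.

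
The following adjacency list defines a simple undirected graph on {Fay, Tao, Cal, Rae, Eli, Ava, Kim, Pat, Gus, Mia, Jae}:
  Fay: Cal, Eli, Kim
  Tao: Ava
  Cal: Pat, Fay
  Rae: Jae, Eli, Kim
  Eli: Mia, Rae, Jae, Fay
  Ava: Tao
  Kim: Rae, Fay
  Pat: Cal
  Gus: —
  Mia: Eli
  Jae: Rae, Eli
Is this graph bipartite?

Eli-Rae-Jae-Eli is an odd cycle (length 3), and a bipartite graph can contain only even cycles.

No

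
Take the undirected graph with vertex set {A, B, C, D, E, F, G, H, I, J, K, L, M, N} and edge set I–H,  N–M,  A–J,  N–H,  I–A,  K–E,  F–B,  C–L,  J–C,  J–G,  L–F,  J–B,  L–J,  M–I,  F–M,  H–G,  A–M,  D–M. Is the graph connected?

No

Component: {E, K}
Component: {A, B, C, D, F, G, H, I, J, L, M, N}
There are 2 separate components, so the graph is not connected.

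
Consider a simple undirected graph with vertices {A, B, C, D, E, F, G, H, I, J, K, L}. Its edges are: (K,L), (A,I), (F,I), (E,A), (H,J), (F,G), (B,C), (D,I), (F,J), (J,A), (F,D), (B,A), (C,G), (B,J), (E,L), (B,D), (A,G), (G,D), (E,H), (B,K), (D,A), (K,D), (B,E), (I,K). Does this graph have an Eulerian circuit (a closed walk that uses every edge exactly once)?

Yes

Degrees: A:6, B:6, C:2, D:6, E:4, F:4, G:4, H:2, I:4, J:4, K:4, L:2
All degrees are even and the non-isolated vertices are connected — an Eulerian circuit exists.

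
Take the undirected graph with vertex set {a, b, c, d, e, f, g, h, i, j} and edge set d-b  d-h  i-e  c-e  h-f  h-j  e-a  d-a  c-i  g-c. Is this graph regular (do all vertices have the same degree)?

No

Degrees: a:2, b:1, c:3, d:3, e:3, f:1, g:1, h:3, i:2, j:1
Degrees are not all equal (e.g. deg(b)=1 but deg(c)=3); not regular.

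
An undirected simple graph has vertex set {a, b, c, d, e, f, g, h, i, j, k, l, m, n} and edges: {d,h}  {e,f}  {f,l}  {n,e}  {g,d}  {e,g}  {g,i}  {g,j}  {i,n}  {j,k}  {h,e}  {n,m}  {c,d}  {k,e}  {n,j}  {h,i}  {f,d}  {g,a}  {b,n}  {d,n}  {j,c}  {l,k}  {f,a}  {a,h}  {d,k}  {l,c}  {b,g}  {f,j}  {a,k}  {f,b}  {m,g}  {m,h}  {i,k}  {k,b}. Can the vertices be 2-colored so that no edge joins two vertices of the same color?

A valid 2-coloring puts {c, f, g, h, k, n} on one side and {a, b, d, e, i, j, l, m} on the other; every edge crosses between the two sides.

Yes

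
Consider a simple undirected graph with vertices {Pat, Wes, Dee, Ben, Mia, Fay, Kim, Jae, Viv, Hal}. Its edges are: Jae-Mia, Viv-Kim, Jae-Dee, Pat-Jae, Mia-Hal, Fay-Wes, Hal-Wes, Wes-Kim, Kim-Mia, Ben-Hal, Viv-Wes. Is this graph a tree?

The graph has 10 vertices and 11 edges.
Connected but with 11 > 9 edges, so it has a cycle and is not a tree.

No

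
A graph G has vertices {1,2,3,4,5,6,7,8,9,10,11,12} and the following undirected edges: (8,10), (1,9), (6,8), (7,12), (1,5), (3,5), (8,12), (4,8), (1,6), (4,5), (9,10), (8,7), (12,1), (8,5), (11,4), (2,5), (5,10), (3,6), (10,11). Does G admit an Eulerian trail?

Degrees: 1:4, 2:1, 3:2, 4:3, 5:6, 6:3, 7:2, 8:6, 9:2, 10:4, 11:2, 12:3
Odd-degree vertices: 2, 4, 6, 12 (4 total).
With 4 odd-degree vertices (more than two), no single trail can use every edge.

No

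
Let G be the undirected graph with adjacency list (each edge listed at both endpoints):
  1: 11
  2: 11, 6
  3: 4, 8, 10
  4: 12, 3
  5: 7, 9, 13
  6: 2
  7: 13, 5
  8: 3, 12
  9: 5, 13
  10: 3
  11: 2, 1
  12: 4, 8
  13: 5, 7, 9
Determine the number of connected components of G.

Component: {1, 2, 6, 11}
Component: {5, 7, 9, 13}
Component: {3, 4, 8, 10, 12}

3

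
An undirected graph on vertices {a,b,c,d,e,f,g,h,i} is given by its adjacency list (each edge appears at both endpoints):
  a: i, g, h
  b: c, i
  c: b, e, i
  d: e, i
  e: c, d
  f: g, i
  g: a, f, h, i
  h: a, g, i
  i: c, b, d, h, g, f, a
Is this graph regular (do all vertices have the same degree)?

No

Degrees: a:3, b:2, c:3, d:2, e:2, f:2, g:4, h:3, i:7
Degrees are not all equal (e.g. deg(b)=2 but deg(i)=7); not regular.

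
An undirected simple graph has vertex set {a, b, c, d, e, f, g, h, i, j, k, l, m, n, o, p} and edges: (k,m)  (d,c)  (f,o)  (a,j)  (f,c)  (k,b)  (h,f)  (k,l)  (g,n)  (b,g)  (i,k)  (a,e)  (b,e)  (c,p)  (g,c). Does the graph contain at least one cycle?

No

The graph has 16 vertices, 15 edges, and 1 connected component.
Since 15 = 16 - 1, the graph is a forest and contains no cycle.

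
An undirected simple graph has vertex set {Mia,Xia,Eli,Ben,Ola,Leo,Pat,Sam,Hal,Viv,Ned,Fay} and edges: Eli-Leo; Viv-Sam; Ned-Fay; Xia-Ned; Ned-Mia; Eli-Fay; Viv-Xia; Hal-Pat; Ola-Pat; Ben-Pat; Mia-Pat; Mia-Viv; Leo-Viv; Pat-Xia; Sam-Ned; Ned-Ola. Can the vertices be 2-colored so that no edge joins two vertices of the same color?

Yes

Color {Eli, Pat, Viv, Ned} black and {Mia, Xia, Ben, Ola, Leo, Sam, Hal, Fay} white. No edge joins two same-colored vertices, so the graph is bipartite.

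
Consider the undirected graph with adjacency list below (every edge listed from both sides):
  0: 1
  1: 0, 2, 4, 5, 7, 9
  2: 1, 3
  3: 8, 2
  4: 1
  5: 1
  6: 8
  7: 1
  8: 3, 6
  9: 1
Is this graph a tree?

Yes

|V| = 10, |E| = 9.
Connected and |E| = |V| - 1, which characterizes a tree.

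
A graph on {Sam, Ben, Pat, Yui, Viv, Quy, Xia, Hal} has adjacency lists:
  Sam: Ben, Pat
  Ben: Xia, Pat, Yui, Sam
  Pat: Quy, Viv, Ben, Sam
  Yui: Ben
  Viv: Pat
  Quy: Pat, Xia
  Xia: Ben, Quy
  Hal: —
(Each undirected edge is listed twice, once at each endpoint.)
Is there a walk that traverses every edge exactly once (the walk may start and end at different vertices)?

Yes

Degrees: Sam:2, Ben:4, Pat:4, Yui:1, Viv:1, Quy:2, Xia:2, Hal:0
Odd-degree vertices: Yui, Viv (2 total).
With 2 odd-degree vertices and all edges in one connected piece, an Eulerian trail exists (from Yui to Viv).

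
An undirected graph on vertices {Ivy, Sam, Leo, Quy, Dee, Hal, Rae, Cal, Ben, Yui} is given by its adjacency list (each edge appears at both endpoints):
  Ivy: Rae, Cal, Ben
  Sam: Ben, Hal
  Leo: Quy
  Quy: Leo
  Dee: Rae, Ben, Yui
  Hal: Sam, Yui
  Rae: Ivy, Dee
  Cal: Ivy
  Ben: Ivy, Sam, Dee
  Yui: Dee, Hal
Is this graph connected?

No

Component: {Leo, Quy}
Component: {Ivy, Sam, Dee, Hal, Rae, Cal, Ben, Yui}
There are 2 separate components, so the graph is not connected.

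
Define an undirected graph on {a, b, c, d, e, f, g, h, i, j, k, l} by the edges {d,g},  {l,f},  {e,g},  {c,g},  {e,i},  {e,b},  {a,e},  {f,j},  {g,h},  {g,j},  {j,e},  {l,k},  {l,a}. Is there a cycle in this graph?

Yes

The graph has 12 vertices, 13 edges, and 1 connected component.
One cycle is e-g-j-e.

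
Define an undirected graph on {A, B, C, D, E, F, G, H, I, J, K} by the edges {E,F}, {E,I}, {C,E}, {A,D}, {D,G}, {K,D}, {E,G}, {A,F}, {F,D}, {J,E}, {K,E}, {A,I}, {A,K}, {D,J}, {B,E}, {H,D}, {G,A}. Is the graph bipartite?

No

D-A-K-D is an odd cycle (length 3), and a bipartite graph can contain only even cycles.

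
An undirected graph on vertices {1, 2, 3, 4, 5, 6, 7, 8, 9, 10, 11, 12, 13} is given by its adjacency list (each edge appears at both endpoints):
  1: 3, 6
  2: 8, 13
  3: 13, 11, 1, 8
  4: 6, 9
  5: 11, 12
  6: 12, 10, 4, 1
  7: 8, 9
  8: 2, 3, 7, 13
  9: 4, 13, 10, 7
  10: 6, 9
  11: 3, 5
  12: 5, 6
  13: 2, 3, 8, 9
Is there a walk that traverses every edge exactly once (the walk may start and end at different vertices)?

Yes

Degrees: 1:2, 2:2, 3:4, 4:2, 5:2, 6:4, 7:2, 8:4, 9:4, 10:2, 11:2, 12:2, 13:4
Odd-degree vertices: none (0 total).
With 0 odd-degree vertices and all edges in one connected piece, an Eulerian trail exists.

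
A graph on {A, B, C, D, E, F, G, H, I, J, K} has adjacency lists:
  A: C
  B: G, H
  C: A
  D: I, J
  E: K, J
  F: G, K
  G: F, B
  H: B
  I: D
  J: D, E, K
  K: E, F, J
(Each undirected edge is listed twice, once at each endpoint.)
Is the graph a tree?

The graph has 11 vertices and 10 edges.
It splits into 2 components, so it cannot be a tree.

No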